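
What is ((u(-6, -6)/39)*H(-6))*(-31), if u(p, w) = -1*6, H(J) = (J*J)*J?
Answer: -13392/13 ≈ -1030.2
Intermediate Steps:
H(J) = J³ (H(J) = J²*J = J³)
u(p, w) = -6
((u(-6, -6)/39)*H(-6))*(-31) = (-6/39*(-6)³)*(-31) = (-6*1/39*(-216))*(-31) = -2/13*(-216)*(-31) = (432/13)*(-31) = -13392/13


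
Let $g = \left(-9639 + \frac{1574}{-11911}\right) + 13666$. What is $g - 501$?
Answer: $\frac{41996612}{11911} \approx 3525.9$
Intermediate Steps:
$g = \frac{47964023}{11911}$ ($g = \left(-9639 + 1574 \left(- \frac{1}{11911}\right)\right) + 13666 = \left(-9639 - \frac{1574}{11911}\right) + 13666 = - \frac{114811703}{11911} + 13666 = \frac{47964023}{11911} \approx 4026.9$)
$g - 501 = \frac{47964023}{11911} - 501 = \frac{41996612}{11911}$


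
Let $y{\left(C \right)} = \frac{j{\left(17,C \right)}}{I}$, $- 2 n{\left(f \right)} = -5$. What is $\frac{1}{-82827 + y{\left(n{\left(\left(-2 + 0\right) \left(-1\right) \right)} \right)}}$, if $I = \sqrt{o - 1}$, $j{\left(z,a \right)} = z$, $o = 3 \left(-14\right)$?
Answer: $- \frac{3561561}{294993413236} + \frac{17 i \sqrt{43}}{294993413236} \approx -1.2073 \cdot 10^{-5} + 3.7789 \cdot 10^{-10} i$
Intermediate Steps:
$o = -42$
$n{\left(f \right)} = \frac{5}{2}$ ($n{\left(f \right)} = \left(- \frac{1}{2}\right) \left(-5\right) = \frac{5}{2}$)
$I = i \sqrt{43}$ ($I = \sqrt{-42 - 1} = \sqrt{-43} = i \sqrt{43} \approx 6.5574 i$)
$y{\left(C \right)} = - \frac{17 i \sqrt{43}}{43}$ ($y{\left(C \right)} = \frac{17}{i \sqrt{43}} = 17 \left(- \frac{i \sqrt{43}}{43}\right) = - \frac{17 i \sqrt{43}}{43}$)
$\frac{1}{-82827 + y{\left(n{\left(\left(-2 + 0\right) \left(-1\right) \right)} \right)}} = \frac{1}{-82827 - \frac{17 i \sqrt{43}}{43}}$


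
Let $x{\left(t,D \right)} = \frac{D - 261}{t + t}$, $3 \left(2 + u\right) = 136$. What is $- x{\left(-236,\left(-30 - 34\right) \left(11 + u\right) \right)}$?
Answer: $- \frac{11215}{1416} \approx -7.9202$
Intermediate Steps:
$u = \frac{130}{3}$ ($u = -2 + \frac{1}{3} \cdot 136 = -2 + \frac{136}{3} = \frac{130}{3} \approx 43.333$)
$x{\left(t,D \right)} = \frac{-261 + D}{2 t}$
$- x{\left(-236,\left(-30 - 34\right) \left(11 + u\right) \right)} = - \frac{-261 + \left(-30 - 34\right) \left(11 + \frac{130}{3}\right)}{2 \left(-236\right)} = - \frac{\left(-1\right) \left(-261 - \frac{10432}{3}\right)}{2 \cdot 236} = - \frac{\left(-1\right) \left(-11215\right)}{2 \cdot 236 \cdot 3} = \left(-1\right) \frac{11215}{1416} = - \frac{11215}{1416}$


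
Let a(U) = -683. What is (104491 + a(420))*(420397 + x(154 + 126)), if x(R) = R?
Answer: 43669638016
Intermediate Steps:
(104491 + a(420))*(420397 + x(154 + 126)) = (104491 - 683)*(420397 + (154 + 126)) = 103808*(420397 + 280) = 103808*420677 = 43669638016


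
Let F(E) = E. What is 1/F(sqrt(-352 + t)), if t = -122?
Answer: -I*sqrt(474)/474 ≈ -0.045932*I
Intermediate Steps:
1/F(sqrt(-352 + t)) = 1/(sqrt(-352 - 122)) = 1/(sqrt(-474)) = 1/(I*sqrt(474)) = -I*sqrt(474)/474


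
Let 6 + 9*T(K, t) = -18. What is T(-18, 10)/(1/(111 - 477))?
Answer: 976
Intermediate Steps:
T(K, t) = -8/3 (T(K, t) = -⅔ + (⅑)*(-18) = -⅔ - 2 = -8/3)
T(-18, 10)/(1/(111 - 477)) = -8/(3*(1/(111 - 477))) = -8/(3*(1/(-366))) = -8/(3*(-1/366)) = -8/3*(-366) = 976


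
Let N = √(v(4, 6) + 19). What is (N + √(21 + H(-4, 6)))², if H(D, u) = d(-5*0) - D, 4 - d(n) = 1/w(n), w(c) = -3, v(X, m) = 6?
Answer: 163/3 + 20*√66/3 ≈ 108.49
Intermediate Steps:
d(n) = 13/3 (d(n) = 4 - 1/(-3) = 4 - 1*(-⅓) = 4 + ⅓ = 13/3)
H(D, u) = 13/3 - D
N = 5 (N = √(6 + 19) = √25 = 5)
(N + √(21 + H(-4, 6)))² = (5 + √(21 + (13/3 - 1*(-4))))² = (5 + √(21 + (13/3 + 4)))² = (5 + √(21 + 25/3))² = (5 + √(88/3))² = (5 + 2*√66/3)²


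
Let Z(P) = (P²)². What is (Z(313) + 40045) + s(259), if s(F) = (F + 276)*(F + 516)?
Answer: 9598379631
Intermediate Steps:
Z(P) = P⁴
s(F) = (276 + F)*(516 + F)
(Z(313) + 40045) + s(259) = (313⁴ + 40045) + (142416 + 259² + 792*259) = (9597924961 + 40045) + (142416 + 67081 + 205128) = 9597965006 + 414625 = 9598379631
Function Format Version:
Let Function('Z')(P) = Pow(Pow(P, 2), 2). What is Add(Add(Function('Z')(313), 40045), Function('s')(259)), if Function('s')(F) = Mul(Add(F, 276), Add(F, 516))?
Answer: 9598379631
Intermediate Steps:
Function('Z')(P) = Pow(P, 4)
Function('s')(F) = Mul(Add(276, F), Add(516, F))
Add(Add(Function('Z')(313), 40045), Function('s')(259)) = Add(Add(Pow(313, 4), 40045), Add(142416, Pow(259, 2), Mul(792, 259))) = Add(Add(9597924961, 40045), Add(142416, 67081, 205128)) = Add(9597965006, 414625) = 9598379631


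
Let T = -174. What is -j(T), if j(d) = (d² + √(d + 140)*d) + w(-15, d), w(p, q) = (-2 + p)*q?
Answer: -33234 + 174*I*√34 ≈ -33234.0 + 1014.6*I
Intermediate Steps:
w(p, q) = q*(-2 + p)
j(d) = d² - 17*d + d*√(140 + d) (j(d) = (d² + √(d + 140)*d) + d*(-2 - 15) = (d² + √(140 + d)*d) + d*(-17) = (d² + d*√(140 + d)) - 17*d = d² - 17*d + d*√(140 + d))
-j(T) = -(-174)*(-17 - 174 + √(140 - 174)) = -(-174)*(-17 - 174 + √(-34)) = -(-174)*(-17 - 174 + I*√34) = -(-174)*(-191 + I*√34) = -(33234 - 174*I*√34) = -33234 + 174*I*√34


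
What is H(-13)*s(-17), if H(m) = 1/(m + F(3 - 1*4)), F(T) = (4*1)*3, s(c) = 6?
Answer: -6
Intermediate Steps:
F(T) = 12 (F(T) = 4*3 = 12)
H(m) = 1/(12 + m) (H(m) = 1/(m + 12) = 1/(12 + m))
H(-13)*s(-17) = 6/(12 - 13) = 6/(-1) = -1*6 = -6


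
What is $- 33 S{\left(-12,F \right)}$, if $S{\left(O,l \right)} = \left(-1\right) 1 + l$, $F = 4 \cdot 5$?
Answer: $-627$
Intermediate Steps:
$F = 20$
$S{\left(O,l \right)} = -1 + l$
$- 33 S{\left(-12,F \right)} = - 33 \left(-1 + 20\right) = \left(-33\right) 19 = -627$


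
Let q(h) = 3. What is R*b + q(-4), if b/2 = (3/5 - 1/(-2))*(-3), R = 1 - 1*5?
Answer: 147/5 ≈ 29.400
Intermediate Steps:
R = -4 (R = 1 - 5 = -4)
b = -33/5 (b = 2*((3/5 - 1/(-2))*(-3)) = 2*((3*(⅕) - 1*(-½))*(-3)) = 2*((⅗ + ½)*(-3)) = 2*((11/10)*(-3)) = 2*(-33/10) = -33/5 ≈ -6.6000)
R*b + q(-4) = -4*(-33/5) + 3 = 132/5 + 3 = 147/5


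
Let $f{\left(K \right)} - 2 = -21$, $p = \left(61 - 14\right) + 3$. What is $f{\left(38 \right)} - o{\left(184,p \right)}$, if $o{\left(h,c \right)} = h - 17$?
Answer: $-186$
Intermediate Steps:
$p = 50$ ($p = 47 + 3 = 50$)
$f{\left(K \right)} = -19$ ($f{\left(K \right)} = 2 - 21 = -19$)
$o{\left(h,c \right)} = -17 + h$ ($o{\left(h,c \right)} = h - 17 = -17 + h$)
$f{\left(38 \right)} - o{\left(184,p \right)} = -19 - \left(-17 + 184\right) = -19 - 167 = -186$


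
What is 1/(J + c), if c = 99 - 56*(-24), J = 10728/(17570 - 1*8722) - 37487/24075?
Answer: 26626950/38413512803 ≈ 0.00069317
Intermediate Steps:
J = -9176047/26626950 (J = 10728/(17570 - 8722) - 37487*1/24075 = 10728/8848 - 37487/24075 = 10728*(1/8848) - 37487/24075 = 1341/1106 - 37487/24075 = -9176047/26626950 ≈ -0.34461)
c = 1443 (c = 99 + 1344 = 1443)
1/(J + c) = 1/(-9176047/26626950 + 1443) = 1/(38413512803/26626950) = 26626950/38413512803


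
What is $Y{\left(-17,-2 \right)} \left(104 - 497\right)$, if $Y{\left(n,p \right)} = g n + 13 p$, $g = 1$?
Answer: $16899$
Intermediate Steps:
$Y{\left(n,p \right)} = n + 13 p$ ($Y{\left(n,p \right)} = 1 n + 13 p = n + 13 p$)
$Y{\left(-17,-2 \right)} \left(104 - 497\right) = \left(-17 + 13 \left(-2\right)\right) \left(104 - 497\right) = \left(-17 - 26\right) \left(-393\right) = \left(-43\right) \left(-393\right) = 16899$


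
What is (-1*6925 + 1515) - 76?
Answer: -5486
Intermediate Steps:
(-1*6925 + 1515) - 76 = (-6925 + 1515) - 76 = -5410 - 76 = -5486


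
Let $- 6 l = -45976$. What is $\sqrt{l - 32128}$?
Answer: $\frac{2 i \sqrt{55047}}{3} \approx 156.41 i$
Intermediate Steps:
$l = \frac{22988}{3}$ ($l = \left(- \frac{1}{6}\right) \left(-45976\right) = \frac{22988}{3} \approx 7662.7$)
$\sqrt{l - 32128} = \sqrt{\frac{22988}{3} - 32128} = \sqrt{- \frac{73396}{3}} = \frac{2 i \sqrt{55047}}{3}$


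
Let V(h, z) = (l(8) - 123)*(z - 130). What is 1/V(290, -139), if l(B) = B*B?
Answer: 1/15871 ≈ 6.3008e-5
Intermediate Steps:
l(B) = B²
V(h, z) = 7670 - 59*z (V(h, z) = (8² - 123)*(z - 130) = (64 - 123)*(-130 + z) = -59*(-130 + z) = 7670 - 59*z)
1/V(290, -139) = 1/(7670 - 59*(-139)) = 1/(7670 + 8201) = 1/15871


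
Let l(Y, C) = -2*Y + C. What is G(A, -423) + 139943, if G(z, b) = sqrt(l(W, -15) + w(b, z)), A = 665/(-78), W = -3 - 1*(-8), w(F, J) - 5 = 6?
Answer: 139943 + I*sqrt(14) ≈ 1.3994e+5 + 3.7417*I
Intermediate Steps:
w(F, J) = 11 (w(F, J) = 5 + 6 = 11)
W = 5 (W = -3 + 8 = 5)
l(Y, C) = C - 2*Y
A = -665/78 (A = 665*(-1/78) = -665/78 ≈ -8.5256)
G(z, b) = I*sqrt(14) (G(z, b) = sqrt((-15 - 2*5) + 11) = sqrt((-15 - 10) + 11) = sqrt(-25 + 11) = sqrt(-14) = I*sqrt(14))
G(A, -423) + 139943 = I*sqrt(14) + 139943 = 139943 + I*sqrt(14)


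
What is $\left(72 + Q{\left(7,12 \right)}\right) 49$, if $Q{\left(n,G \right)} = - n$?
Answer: $3185$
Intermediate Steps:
$\left(72 + Q{\left(7,12 \right)}\right) 49 = \left(72 - 7\right) 49 = 65 \cdot 49 = 3185$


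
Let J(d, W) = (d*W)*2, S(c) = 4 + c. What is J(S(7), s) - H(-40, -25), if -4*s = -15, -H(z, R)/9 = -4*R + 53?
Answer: 2919/2 ≈ 1459.5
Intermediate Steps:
H(z, R) = -477 + 36*R (H(z, R) = -9*(-4*R + 53) = -9*(53 - 4*R) = -477 + 36*R)
s = 15/4 (s = -1/4*(-15) = 15/4 ≈ 3.7500)
J(d, W) = 2*W*d (J(d, W) = (W*d)*2 = 2*W*d)
J(S(7), s) - H(-40, -25) = 2*(15/4)*(4 + 7) - (-477 + 36*(-25)) = 2*(15/4)*11 - (-477 - 900) = 165/2 - 1*(-1377) = 165/2 + 1377 = 2919/2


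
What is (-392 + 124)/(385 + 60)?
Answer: -268/445 ≈ -0.60225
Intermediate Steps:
(-392 + 124)/(385 + 60) = -268/445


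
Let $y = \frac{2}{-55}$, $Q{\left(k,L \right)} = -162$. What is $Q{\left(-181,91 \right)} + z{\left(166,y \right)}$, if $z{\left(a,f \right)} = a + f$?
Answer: $\frac{218}{55} \approx 3.9636$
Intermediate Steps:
$y = - \frac{2}{55}$ ($y = 2 \left(- \frac{1}{55}\right) = - \frac{2}{55} \approx -0.036364$)
$Q{\left(-181,91 \right)} + z{\left(166,y \right)} = -162 + \left(166 - \frac{2}{55}\right) = -162 + \frac{9128}{55} = \frac{218}{55}$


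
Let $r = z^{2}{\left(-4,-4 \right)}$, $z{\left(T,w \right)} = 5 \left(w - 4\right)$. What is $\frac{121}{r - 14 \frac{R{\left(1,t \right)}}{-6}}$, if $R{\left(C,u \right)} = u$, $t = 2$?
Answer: $\frac{363}{4814} \approx 0.075405$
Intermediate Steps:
$z{\left(T,w \right)} = -20 + 5 w$ ($z{\left(T,w \right)} = 5 \left(-4 + w\right) = -20 + 5 w$)
$r = 1600$ ($r = \left(-20 + 5 \left(-4\right)\right)^{2} = \left(-20 - 20\right)^{2} = \left(-40\right)^{2} = 1600$)
$\frac{121}{r - 14 \frac{R{\left(1,t \right)}}{-6}} = \frac{121}{1600 - 14 \frac{2}{-6}} = \frac{121}{1600 - 14 \cdot 2 \left(- \frac{1}{6}\right)} = \frac{121}{1600 - - \frac{14}{3}} = \frac{121}{1600 + \frac{14}{3}} = \frac{121}{\frac{4814}{3}} = 121 \cdot \frac{3}{4814} = \frac{363}{4814}$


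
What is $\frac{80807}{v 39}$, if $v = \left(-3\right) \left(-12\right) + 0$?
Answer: $\frac{80807}{1404} \approx 57.555$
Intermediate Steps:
$v = 36$ ($v = 36 + 0 = 36$)
$\frac{80807}{v 39} = \frac{80807}{36 \cdot 39} = \frac{80807}{1404}$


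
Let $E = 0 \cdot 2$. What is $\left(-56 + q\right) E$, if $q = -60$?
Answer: $0$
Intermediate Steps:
$E = 0$
$\left(-56 + q\right) E = \left(-56 - 60\right) 0 = \left(-116\right) 0 = 0$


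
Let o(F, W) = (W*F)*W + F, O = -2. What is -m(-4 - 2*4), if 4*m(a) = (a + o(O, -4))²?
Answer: -529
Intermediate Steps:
o(F, W) = F + F*W² (o(F, W) = (F*W)*W + F = F*W² + F = F + F*W²)
m(a) = (-34 + a)²/4 (m(a) = (a - 2*(1 + (-4)²))²/4 = (a - 2*(1 + 16))²/4 = (a - 2*17)²/4 = (a - 34)²/4 = (-34 + a)²/4)
-m(-4 - 2*4) = -(-34 + (-4 - 2*4))²/4 = -(-34 + (-4 - 8))²/4 = -(-34 - 12)²/4 = -(-46)²/4 = -2116/4 = -1*529 = -529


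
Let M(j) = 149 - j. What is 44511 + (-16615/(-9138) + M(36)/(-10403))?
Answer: 4231503825005/95062614 ≈ 44513.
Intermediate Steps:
44511 + (-16615/(-9138) + M(36)/(-10403)) = 44511 + (-16615/(-9138) + (149 - 1*36)/(-10403)) = 44511 + (-16615*(-1/9138) + (149 - 36)*(-1/10403)) = 44511 + (16615/9138 + 113*(-1/10403)) = 44511 + (16615/9138 - 113/10403) = 44511 + 171813251/95062614 = 4231503825005/95062614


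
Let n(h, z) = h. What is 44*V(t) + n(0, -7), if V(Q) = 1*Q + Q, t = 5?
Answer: 440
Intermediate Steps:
V(Q) = 2*Q (V(Q) = Q + Q = 2*Q)
44*V(t) + n(0, -7) = 44*(2*5) + 0 = 44*10 + 0 = 440 + 0 = 440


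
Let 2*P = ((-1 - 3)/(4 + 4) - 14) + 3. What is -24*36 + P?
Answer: -3479/4 ≈ -869.75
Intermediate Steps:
P = -23/4 (P = (((-1 - 3)/(4 + 4) - 14) + 3)/2 = ((-4/8 - 14) + 3)/2 = ((-4*⅛ - 14) + 3)/2 = ((-½ - 14) + 3)/2 = (-29/2 + 3)/2 = (½)*(-23/2) = -23/4 ≈ -5.7500)
-24*36 + P = -24*36 - 23/4 = -864 - 23/4 = -3479/4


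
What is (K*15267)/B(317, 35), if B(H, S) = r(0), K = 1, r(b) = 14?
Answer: 2181/2 ≈ 1090.5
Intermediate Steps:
B(H, S) = 14
(K*15267)/B(317, 35) = (1*15267)/14 = 15267*(1/14) = 2181/2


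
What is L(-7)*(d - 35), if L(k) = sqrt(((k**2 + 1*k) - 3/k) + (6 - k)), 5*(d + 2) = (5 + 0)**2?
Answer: -64*sqrt(679)/7 ≈ -238.24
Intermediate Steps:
d = 3 (d = -2 + (5 + 0)**2/5 = -2 + (1/5)*5**2 = -2 + (1/5)*25 = -2 + 5 = 3)
L(k) = sqrt(6 + k**2 - 3/k) (L(k) = sqrt(((k**2 + k) - 3/k) + (6 - k)) = sqrt(((k + k**2) - 3/k) + (6 - k)) = sqrt((k + k**2 - 3/k) + (6 - k)) = sqrt(6 + k**2 - 3/k))
L(-7)*(d - 35) = sqrt(6 + (-7)**2 - 3/(-7))*(3 - 35) = sqrt(6 + 49 - 3*(-1/7))*(-32) = sqrt(6 + 49 + 3/7)*(-32) = sqrt(388/7)*(-32) = (2*sqrt(679)/7)*(-32) = -64*sqrt(679)/7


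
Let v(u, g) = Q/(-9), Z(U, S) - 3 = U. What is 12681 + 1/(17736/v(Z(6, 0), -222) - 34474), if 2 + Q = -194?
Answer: 20915026871/1649320 ≈ 12681.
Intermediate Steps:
Q = -196 (Q = -2 - 194 = -196)
Z(U, S) = 3 + U
v(u, g) = 196/9 (v(u, g) = -196/(-9) = -196*(-⅑) = 196/9)
12681 + 1/(17736/v(Z(6, 0), -222) - 34474) = 12681 + 1/(17736/(196/9) - 34474) = 12681 + 1/(17736*(9/196) - 34474) = 12681 + 1/(39906/49 - 34474) = 12681 + 1/(-1649320/49) = 12681 - 49/1649320 = 20915026871/1649320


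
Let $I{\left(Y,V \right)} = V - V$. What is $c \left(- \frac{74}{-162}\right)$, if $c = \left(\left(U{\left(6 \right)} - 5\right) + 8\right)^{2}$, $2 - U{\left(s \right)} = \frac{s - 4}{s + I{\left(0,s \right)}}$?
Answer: $\frac{7252}{729} \approx 9.9479$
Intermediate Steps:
$I{\left(Y,V \right)} = 0$
$U{\left(s \right)} = 2 - \frac{-4 + s}{s}$ ($U{\left(s \right)} = 2 - \frac{s - 4}{s + 0} = 2 - \frac{-4 + s}{s}$)
$c = \frac{196}{9}$ ($c = \left(\left(\frac{4 + 6}{6} - 5\right) + 8\right)^{2} = \left(\left(\frac{1}{6} \cdot 10 - 5\right) + 8\right)^{2} = \left(\left(\frac{5}{3} - 5\right) + 8\right)^{2} = \left(- \frac{10}{3} + 8\right)^{2} = \left(\frac{14}{3}\right)^{2} = \frac{196}{9} \approx 21.778$)
$c \left(- \frac{74}{-162}\right) = \frac{196 \left(- \frac{74}{-162}\right)}{9} = \frac{196 \left(\left(-74\right) \left(- \frac{1}{162}\right)\right)}{9} = \frac{196}{9} \cdot \frac{37}{81} = \frac{7252}{729}$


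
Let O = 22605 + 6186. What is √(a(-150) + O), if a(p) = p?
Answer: √28641 ≈ 169.24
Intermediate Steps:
O = 28791
√(a(-150) + O) = √(-150 + 28791) = √28641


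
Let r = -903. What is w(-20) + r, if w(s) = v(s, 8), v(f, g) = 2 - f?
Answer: -881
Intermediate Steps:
w(s) = 2 - s
w(-20) + r = (2 - 1*(-20)) - 903 = (2 + 20) - 903 = 22 - 903 = -881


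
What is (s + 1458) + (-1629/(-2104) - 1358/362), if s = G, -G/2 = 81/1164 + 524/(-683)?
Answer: 36745385920727/25229970824 ≈ 1456.4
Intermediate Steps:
G = 184871/132502 (G = -2*(81/1164 + 524/(-683)) = -2*(81*(1/1164) + 524*(-1/683)) = -2*(27/388 - 524/683) = -2*(-184871/265004) = 184871/132502 ≈ 1.3952)
s = 184871/132502 ≈ 1.3952
(s + 1458) + (-1629/(-2104) - 1358/362) = (184871/132502 + 1458) + (-1629/(-2104) - 1358/362) = 193372787/132502 + (-1629*(-1/2104) - 1358*1/362) = 193372787/132502 + (1629/2104 - 679/181) = 193372787/132502 - 1133767/380824 = 36745385920727/25229970824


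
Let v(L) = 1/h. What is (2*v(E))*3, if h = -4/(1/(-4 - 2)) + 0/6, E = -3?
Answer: ¼ ≈ 0.25000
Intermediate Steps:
h = 24 (h = -4/(1/(-6)) + 0*(⅙) = -4/(-⅙) + 0 = -4*(-6) + 0 = 24 + 0 = 24)
v(L) = 1/24
(2*v(E))*3 = (2*(1/24))*3 = (1/12)*3 = ¼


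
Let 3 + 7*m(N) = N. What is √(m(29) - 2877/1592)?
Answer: √59210858/5572 ≈ 1.3810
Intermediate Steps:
m(N) = -3/7 + N/7
√(m(29) - 2877/1592) = √((-3/7 + (⅐)*29) - 2877/1592) = √((-3/7 + 29/7) - 2877*1/1592) = √(26/7 - 2877/1592) = √(21253/11144) = √59210858/5572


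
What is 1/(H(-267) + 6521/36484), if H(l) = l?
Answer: -36484/9734707 ≈ -0.0037478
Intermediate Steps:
1/(H(-267) + 6521/36484) = 1/(-267 + 6521/36484) = 1/(-9734707/36484) = -36484/9734707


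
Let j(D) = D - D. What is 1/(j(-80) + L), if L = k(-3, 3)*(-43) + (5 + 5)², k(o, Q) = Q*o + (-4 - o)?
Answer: 1/530 ≈ 0.0018868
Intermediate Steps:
k(o, Q) = -4 - o + Q*o
j(D) = 0
L = 530 (L = (-4 - 1*(-3) + 3*(-3))*(-43) + (5 + 5)² = (-4 + 3 - 9)*(-43) + 10² = -10*(-43) + 100 = 430 + 100 = 530)
1/(j(-80) + L) = 1/(0 + 530) = 1/530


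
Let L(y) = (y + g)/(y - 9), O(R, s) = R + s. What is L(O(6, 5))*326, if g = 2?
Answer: 2119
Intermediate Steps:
L(y) = (2 + y)/(-9 + y) (L(y) = (y + 2)/(y - 9) = (2 + y)/(-9 + y))
L(O(6, 5))*326 = ((2 + (6 + 5))/(-9 + (6 + 5)))*326 = ((2 + 11)/(-9 + 11))*326 = (13/2)*326 = 2119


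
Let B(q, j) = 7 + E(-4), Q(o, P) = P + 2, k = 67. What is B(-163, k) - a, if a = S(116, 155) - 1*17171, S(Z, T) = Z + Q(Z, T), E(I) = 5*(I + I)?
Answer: 16865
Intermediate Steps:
Q(o, P) = 2 + P
E(I) = 10*I (E(I) = 5*(2*I) = 10*I)
S(Z, T) = 2 + T + Z (S(Z, T) = Z + (2 + T) = 2 + T + Z)
B(q, j) = -33 (B(q, j) = 7 + 10*(-4) = 7 - 40 = -33)
a = -16898 (a = (2 + 155 + 116) - 1*17171 = 273 - 17171 = -16898)
B(-163, k) - a = -33 - 1*(-16898) = -33 + 16898 = 16865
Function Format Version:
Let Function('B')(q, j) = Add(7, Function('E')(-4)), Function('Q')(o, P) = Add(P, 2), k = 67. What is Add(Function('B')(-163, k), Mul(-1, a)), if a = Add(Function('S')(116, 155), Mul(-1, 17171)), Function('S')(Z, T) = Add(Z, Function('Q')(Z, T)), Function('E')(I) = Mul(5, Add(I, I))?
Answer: 16865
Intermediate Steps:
Function('Q')(o, P) = Add(2, P)
Function('E')(I) = Mul(10, I) (Function('E')(I) = Mul(5, Mul(2, I)) = Mul(10, I))
Function('S')(Z, T) = Add(2, T, Z) (Function('S')(Z, T) = Add(Z, Add(2, T)) = Add(2, T, Z))
Function('B')(q, j) = -33 (Function('B')(q, j) = Add(7, Mul(10, -4)) = Add(7, -40) = -33)
a = -16898 (a = Add(Add(2, 155, 116), Mul(-1, 17171)) = Add(273, -17171) = -16898)
Add(Function('B')(-163, k), Mul(-1, a)) = Add(-33, Mul(-1, -16898)) = Add(-33, 16898) = 16865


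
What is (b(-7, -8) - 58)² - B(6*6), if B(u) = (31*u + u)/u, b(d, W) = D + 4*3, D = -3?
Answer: 2369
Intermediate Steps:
b(d, W) = 9 (b(d, W) = -3 + 4*3 = -3 + 12 = 9)
B(u) = 32 (B(u) = (32*u)/u = 32)
(b(-7, -8) - 58)² - B(6*6) = (9 - 58)² - 1*32 = (-49)² - 32 = 2401 - 32 = 2369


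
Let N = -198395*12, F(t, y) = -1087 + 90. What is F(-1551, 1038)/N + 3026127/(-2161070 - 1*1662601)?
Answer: -2400203131331/3034388832180 ≈ -0.79100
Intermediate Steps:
F(t, y) = -997
N = -2380740
F(-1551, 1038)/N + 3026127/(-2161070 - 1*1662601) = -997/(-2380740) + 3026127/(-2161070 - 1*1662601) = -997*(-1/2380740) + 3026127/(-2161070 - 1662601) = 997/2380740 + 3026127/(-3823671) = 997/2380740 + 3026127*(-1/3823671) = 997/2380740 - 1008709/1274557 = -2400203131331/3034388832180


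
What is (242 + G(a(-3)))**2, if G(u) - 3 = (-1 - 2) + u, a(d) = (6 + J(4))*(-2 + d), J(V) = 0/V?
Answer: 44944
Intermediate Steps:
J(V) = 0
a(d) = -12 + 6*d (a(d) = (6 + 0)*(-2 + d) = 6*(-2 + d) = -12 + 6*d)
G(u) = u (G(u) = 3 + ((-1 - 2) + u) = 3 + (-3 + u) = u)
(242 + G(a(-3)))**2 = (242 + (-12 + 6*(-3)))**2 = (242 + (-12 - 18))**2 = (242 - 30)**2 = 212**2 = 44944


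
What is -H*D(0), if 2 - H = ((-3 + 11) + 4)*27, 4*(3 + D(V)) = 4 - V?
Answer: -644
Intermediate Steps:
D(V) = -2 - V/4 (D(V) = -3 + (4 - V)/4 = -3 + (1 - V/4) = -2 - V/4)
H = -322 (H = 2 - ((-3 + 11) + 4)*27 = 2 - (8 + 4)*27 = 2 - 12*27 = 2 - 1*324 = 2 - 324 = -322)
-H*D(0) = -(-322)*(-2 - ¼*0) = -(-322)*(-2 + 0) = -(-322)*(-2) = -1*644 = -644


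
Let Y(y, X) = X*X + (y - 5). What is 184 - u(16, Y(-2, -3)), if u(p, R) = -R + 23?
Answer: 163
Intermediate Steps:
Y(y, X) = -5 + y + X**2 (Y(y, X) = X**2 + (-5 + y) = -5 + y + X**2)
u(p, R) = 23 - R
184 - u(16, Y(-2, -3)) = 184 - (23 - (-5 - 2 + (-3)**2)) = 184 - (23 - (-5 - 2 + 9)) = 184 - (23 - 1*2) = 184 - (23 - 2) = 184 - 1*21 = 184 - 21 = 163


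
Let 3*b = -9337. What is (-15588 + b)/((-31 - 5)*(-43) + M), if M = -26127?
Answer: 56101/73737 ≈ 0.76083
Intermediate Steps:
b = -9337/3 (b = (⅓)*(-9337) = -9337/3 ≈ -3112.3)
(-15588 + b)/((-31 - 5)*(-43) + M) = (-15588 - 9337/3)/((-31 - 5)*(-43) - 26127) = -56101/(3*(-36*(-43) - 26127)) = -56101/(3*(1548 - 26127)) = -56101/3/(-24579) = -56101/3*(-1/24579) = 56101/73737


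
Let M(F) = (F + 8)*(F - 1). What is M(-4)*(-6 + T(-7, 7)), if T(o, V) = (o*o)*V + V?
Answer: -6880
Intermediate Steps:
T(o, V) = V + V*o² (T(o, V) = o²*V + V = V*o² + V = V + V*o²)
M(F) = (-1 + F)*(8 + F) (M(F) = (8 + F)*(-1 + F) = (-1 + F)*(8 + F))
M(-4)*(-6 + T(-7, 7)) = (-8 + (-4)² + 7*(-4))*(-6 + 7*(1 + (-7)²)) = (-8 + 16 - 28)*(-6 + 7*(1 + 49)) = -20*(-6 + 7*50) = -20*(-6 + 350) = -20*344 = -6880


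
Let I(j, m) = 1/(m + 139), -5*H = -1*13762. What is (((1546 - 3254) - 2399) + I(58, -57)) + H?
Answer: -555381/410 ≈ -1354.6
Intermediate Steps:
H = 13762/5 (H = -(-1)*13762/5 = -⅕*(-13762) = 13762/5 ≈ 2752.4)
I(j, m) = 1/(139 + m)
(((1546 - 3254) - 2399) + I(58, -57)) + H = (((1546 - 3254) - 2399) + 1/(139 - 57)) + 13762/5 = ((-1708 - 2399) + 1/82) + 13762/5 = (-4107 + 1/82) + 13762/5 = -336773/82 + 13762/5 = -555381/410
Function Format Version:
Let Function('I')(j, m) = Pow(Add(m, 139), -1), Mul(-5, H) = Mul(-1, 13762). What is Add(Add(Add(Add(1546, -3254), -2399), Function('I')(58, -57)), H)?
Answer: Rational(-555381, 410) ≈ -1354.6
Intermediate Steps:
H = Rational(13762, 5) (H = Mul(Rational(-1, 5), Mul(-1, 13762)) = Mul(Rational(-1, 5), -13762) = Rational(13762, 5) ≈ 2752.4)
Function('I')(j, m) = Pow(Add(139, m), -1)
Add(Add(Add(Add(1546, -3254), -2399), Function('I')(58, -57)), H) = Add(Add(Add(Add(1546, -3254), -2399), Pow(Add(139, -57), -1)), Rational(13762, 5)) = Add(Add(Add(-1708, -2399), Pow(82, -1)), Rational(13762, 5)) = Add(Add(-4107, Rational(1, 82)), Rational(13762, 5)) = Add(Rational(-336773, 82), Rational(13762, 5)) = Rational(-555381, 410)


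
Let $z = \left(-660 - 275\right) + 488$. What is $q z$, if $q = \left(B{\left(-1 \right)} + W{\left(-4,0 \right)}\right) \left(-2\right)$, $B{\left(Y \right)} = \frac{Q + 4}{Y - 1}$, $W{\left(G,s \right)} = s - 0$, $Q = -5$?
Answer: $447$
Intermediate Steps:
$W{\left(G,s \right)} = s$ ($W{\left(G,s \right)} = s + 0 = s$)
$z = -447$ ($z = -935 + 488 = -447$)
$B{\left(Y \right)} = - \frac{1}{-1 + Y}$ ($B{\left(Y \right)} = \frac{-5 + 4}{Y - 1} = - \frac{1}{-1 + Y}$)
$q = -1$ ($q = \left(- \frac{1}{-1 - 1} + 0\right) \left(-2\right) = \left(- \frac{1}{-2} + 0\right) \left(-2\right) = \left(\left(-1\right) \left(- \frac{1}{2}\right) + 0\right) \left(-2\right) = \left(\frac{1}{2} + 0\right) \left(-2\right) = \frac{1}{2} \left(-2\right) = -1$)
$q z = \left(-1\right) \left(-447\right) = 447$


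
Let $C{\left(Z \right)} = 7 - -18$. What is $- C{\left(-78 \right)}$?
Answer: $-25$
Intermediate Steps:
$C{\left(Z \right)} = 25$ ($C{\left(Z \right)} = 7 + 18 = 25$)
$- C{\left(-78 \right)} = \left(-1\right) 25 = -25$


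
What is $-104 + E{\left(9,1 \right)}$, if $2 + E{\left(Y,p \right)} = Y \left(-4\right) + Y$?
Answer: $-133$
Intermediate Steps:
$E{\left(Y,p \right)} = -2 - 3 Y$ ($E{\left(Y,p \right)} = -2 + \left(Y \left(-4\right) + Y\right) = -2 + \left(- 4 Y + Y\right) = -2 - 3 Y$)
$-104 + E{\left(9,1 \right)} = -104 - 29 = -133$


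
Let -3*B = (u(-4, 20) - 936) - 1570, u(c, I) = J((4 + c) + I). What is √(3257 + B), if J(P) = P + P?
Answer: √4079 ≈ 63.867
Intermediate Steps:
J(P) = 2*P
u(c, I) = 8 + 2*I + 2*c (u(c, I) = 2*((4 + c) + I) = 2*(4 + I + c) = 8 + 2*I + 2*c)
B = 822 (B = -(((8 + 2*20 + 2*(-4)) - 936) - 1570)/3 = -(((8 + 40 - 8) - 936) - 1570)/3 = -((40 - 936) - 1570)/3 = -(-896 - 1570)/3 = -⅓*(-2466) = 822)
√(3257 + B) = √(3257 + 822) = √4079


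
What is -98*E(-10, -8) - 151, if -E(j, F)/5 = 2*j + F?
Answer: -13871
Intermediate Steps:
E(j, F) = -10*j - 5*F (E(j, F) = -5*(2*j + F) = -5*(F + 2*j) = -10*j - 5*F)
-98*E(-10, -8) - 151 = -98*(-10*(-10) - 5*(-8)) - 151 = -98*(100 + 40) - 151 = -98*140 - 151 = -13720 - 151 = -13871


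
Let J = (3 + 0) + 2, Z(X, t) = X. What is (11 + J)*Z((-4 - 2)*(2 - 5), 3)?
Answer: 288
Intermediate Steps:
J = 5 (J = 3 + 2 = 5)
(11 + J)*Z((-4 - 2)*(2 - 5), 3) = (11 + 5)*((-4 - 2)*(2 - 5)) = 16*(-6*(-3)) = 16*18 = 288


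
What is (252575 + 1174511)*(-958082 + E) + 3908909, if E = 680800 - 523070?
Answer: -1142167225363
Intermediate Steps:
E = 157730
(252575 + 1174511)*(-958082 + E) + 3908909 = (252575 + 1174511)*(-958082 + 157730) + 3908909 = 1427086*(-800352) + 3908909 = -1142171134272 + 3908909 = -1142167225363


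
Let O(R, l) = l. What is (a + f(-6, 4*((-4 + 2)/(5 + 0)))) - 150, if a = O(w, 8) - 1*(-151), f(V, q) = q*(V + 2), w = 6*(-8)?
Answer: 77/5 ≈ 15.400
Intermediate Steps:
w = -48
f(V, q) = q*(2 + V)
a = 159 (a = 8 - 1*(-151) = 8 + 151 = 159)
(a + f(-6, 4*((-4 + 2)/(5 + 0)))) - 150 = (159 + (4*((-4 + 2)/(5 + 0)))*(2 - 6)) - 150 = (159 + (4*(-2/5))*(-4)) - 150 = (159 - 8/5*(-4)) - 150 = (159 + 32/5) - 150 = 827/5 - 150 = 77/5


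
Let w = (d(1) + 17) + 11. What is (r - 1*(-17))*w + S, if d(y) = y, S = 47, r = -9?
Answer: 279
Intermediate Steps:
w = 29 (w = (1 + 17) + 11 = 18 + 11 = 29)
(r - 1*(-17))*w + S = (-9 - 1*(-17))*29 + 47 = (-9 + 17)*29 + 47 = 8*29 + 47 = 232 + 47 = 279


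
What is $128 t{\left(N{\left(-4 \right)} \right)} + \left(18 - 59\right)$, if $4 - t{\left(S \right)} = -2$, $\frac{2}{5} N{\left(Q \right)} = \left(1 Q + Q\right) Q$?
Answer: $727$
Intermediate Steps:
$N{\left(Q \right)} = 5 Q^{2}$ ($N{\left(Q \right)} = \frac{5 \left(1 Q + Q\right) Q}{2} = \frac{5 \left(Q + Q\right) Q}{2} = \frac{5 \cdot 2 Q Q}{2} = \frac{5 \cdot 2 Q^{2}}{2} = 5 Q^{2}$)
$t{\left(S \right)} = 6$ ($t{\left(S \right)} = 4 - -2 = 4 + 2 = 6$)
$128 t{\left(N{\left(-4 \right)} \right)} + \left(18 - 59\right) = 128 \cdot 6 + \left(18 - 59\right) = 768 + \left(18 - 59\right) = 768 - 41 = 727$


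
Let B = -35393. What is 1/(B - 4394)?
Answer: -1/39787 ≈ -2.5134e-5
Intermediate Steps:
1/(B - 4394) = 1/(-35393 - 4394) = 1/(-39787) = -1/39787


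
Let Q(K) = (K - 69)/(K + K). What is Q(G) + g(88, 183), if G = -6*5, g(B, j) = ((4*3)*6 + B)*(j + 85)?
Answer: 857633/20 ≈ 42882.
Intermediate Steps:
g(B, j) = (72 + B)*(85 + j) (g(B, j) = (12*6 + B)*(85 + j) = (72 + B)*(85 + j))
G = -30
Q(K) = (-69 + K)/(2*K) (Q(K) = (-69 + K)/((2*K)) = (-69 + K)*(1/(2*K)) = (-69 + K)/(2*K))
Q(G) + g(88, 183) = (1/2)*(-69 - 30)/(-30) + (6120 + 72*183 + 85*88 + 88*183) = (1/2)*(-1/30)*(-99) + (6120 + 13176 + 7480 + 16104) = 33/20 + 42880 = 857633/20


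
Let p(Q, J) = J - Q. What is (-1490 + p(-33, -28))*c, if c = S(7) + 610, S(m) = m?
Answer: -916245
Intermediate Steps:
c = 617 (c = 7 + 610 = 617)
(-1490 + p(-33, -28))*c = (-1490 + (-28 - 1*(-33)))*617 = (-1490 + (-28 + 33))*617 = (-1490 + 5)*617 = -1485*617 = -916245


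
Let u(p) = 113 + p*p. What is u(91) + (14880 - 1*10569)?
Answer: 12705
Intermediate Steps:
u(p) = 113 + p²
u(91) + (14880 - 1*10569) = (113 + 91²) + (14880 - 1*10569) = (113 + 8281) + (14880 - 10569) = 8394 + 4311 = 12705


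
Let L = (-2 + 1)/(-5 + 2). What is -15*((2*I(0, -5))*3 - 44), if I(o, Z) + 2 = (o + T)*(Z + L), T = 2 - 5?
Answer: -420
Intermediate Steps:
T = -3
L = 1/3 (L = -1/(-3) = -1*(-1/3) = 1/3 ≈ 0.33333)
I(o, Z) = -2 + (-3 + o)*(1/3 + Z) (I(o, Z) = -2 + (o - 3)*(Z + 1/3) = -2 + (-3 + o)*(1/3 + Z))
-15*((2*I(0, -5))*3 - 44) = -15*((2*(-3 - 3*(-5) + (1/3)*0 - 5*0))*3 - 44) = -15*((2*(-3 + 15 + 0 + 0))*3 - 44) = -15*((2*12)*3 - 44) = -15*(24*3 - 44) = -15*(72 - 44) = -15*28 = -420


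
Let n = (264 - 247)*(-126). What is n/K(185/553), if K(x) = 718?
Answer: -1071/359 ≈ -2.9833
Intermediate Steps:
n = -2142 (n = 17*(-126) = -2142)
n/K(185/553) = -2142/718 = -2142*1/718 = -1071/359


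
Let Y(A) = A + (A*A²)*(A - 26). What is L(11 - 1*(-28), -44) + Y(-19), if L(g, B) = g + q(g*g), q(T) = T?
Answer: 310196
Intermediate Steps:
L(g, B) = g + g² (L(g, B) = g + g*g = g + g²)
Y(A) = A + A³*(-26 + A)
L(11 - 1*(-28), -44) + Y(-19) = (11 - 1*(-28))*(1 + (11 - 1*(-28))) + (-19 + (-19)⁴ - 26*(-19)³) = (11 + 28)*(1 + (11 + 28)) + (-19 + 130321 - 26*(-6859)) = 39*(1 + 39) + (-19 + 130321 + 178334) = 39*40 + 308636 = 1560 + 308636 = 310196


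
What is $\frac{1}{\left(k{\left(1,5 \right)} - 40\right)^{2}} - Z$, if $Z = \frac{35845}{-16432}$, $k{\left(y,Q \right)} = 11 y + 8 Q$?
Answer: $\frac{4353677}{1988272} \approx 2.1897$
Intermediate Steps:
$k{\left(y,Q \right)} = 8 Q + 11 y$
$Z = - \frac{35845}{16432}$ ($Z = 35845 \left(- \frac{1}{16432}\right) = - \frac{35845}{16432} \approx -2.1814$)
$\frac{1}{\left(k{\left(1,5 \right)} - 40\right)^{2}} - Z = \frac{1}{\left(\left(8 \cdot 5 + 11 \cdot 1\right) - 40\right)^{2}} - - \frac{35845}{16432} = \frac{1}{\left(\left(40 + 11\right) - 40\right)^{2}} + \frac{35845}{16432} = \frac{1}{\left(51 - 40\right)^{2}} + \frac{35845}{16432} = \frac{1}{11^{2}} + \frac{35845}{16432} = \frac{1}{121} + \frac{35845}{16432} = \frac{4353677}{1988272}$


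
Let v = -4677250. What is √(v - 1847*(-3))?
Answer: 7*I*√95341 ≈ 2161.4*I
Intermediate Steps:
√(v - 1847*(-3)) = √(-4677250 - 1847*(-3)) = √(-4677250 + 5541) = √(-4671709) = 7*I*√95341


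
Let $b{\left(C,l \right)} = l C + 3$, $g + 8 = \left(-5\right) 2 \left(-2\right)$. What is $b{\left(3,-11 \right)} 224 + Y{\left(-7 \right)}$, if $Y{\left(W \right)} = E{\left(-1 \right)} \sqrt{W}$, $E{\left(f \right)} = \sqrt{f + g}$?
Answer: $-6720 + i \sqrt{77} \approx -6720.0 + 8.775 i$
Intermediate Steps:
$g = 12$ ($g = -8 + \left(-5\right) 2 \left(-2\right) = -8 - -20 = -8 + 20 = 12$)
$E{\left(f \right)} = \sqrt{12 + f}$ ($E{\left(f \right)} = \sqrt{f + 12} = \sqrt{12 + f}$)
$b{\left(C,l \right)} = 3 + C l$ ($b{\left(C,l \right)} = C l + 3 = 3 + C l$)
$Y{\left(W \right)} = \sqrt{11} \sqrt{W}$ ($Y{\left(W \right)} = \sqrt{12 - 1} \sqrt{W} = \sqrt{11} \sqrt{W}$)
$b{\left(3,-11 \right)} 224 + Y{\left(-7 \right)} = \left(3 + 3 \left(-11\right)\right) 224 + \sqrt{11} \sqrt{-7} = \left(3 - 33\right) 224 + \sqrt{11} i \sqrt{7} = \left(-30\right) 224 + i \sqrt{77} = -6720 + i \sqrt{77}$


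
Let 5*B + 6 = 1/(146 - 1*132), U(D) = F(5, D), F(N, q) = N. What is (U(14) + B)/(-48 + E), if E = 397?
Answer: 267/24430 ≈ 0.010929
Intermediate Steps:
U(D) = 5
B = -83/70 (B = -6/5 + 1/(5*(146 - 1*132)) = -6/5 + 1/(5*(146 - 132)) = -6/5 + (⅕)/14 = -6/5 + (⅕)*(1/14) = -6/5 + 1/70 = -83/70 ≈ -1.1857)
(U(14) + B)/(-48 + E) = (5 - 83/70)/(-48 + 397) = (267/70)/349 = (267/70)*(1/349) = 267/24430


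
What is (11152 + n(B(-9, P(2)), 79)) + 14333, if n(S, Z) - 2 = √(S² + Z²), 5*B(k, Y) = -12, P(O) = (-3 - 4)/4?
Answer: 25487 + √156169/5 ≈ 25566.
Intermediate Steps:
P(O) = -7/4 (P(O) = -7*¼ = -7/4)
B(k, Y) = -12/5 (B(k, Y) = (⅕)*(-12) = -12/5)
n(S, Z) = 2 + √(S² + Z²)
(11152 + n(B(-9, P(2)), 79)) + 14333 = (11152 + (2 + √((-12/5)² + 79²))) + 14333 = (11152 + (2 + √(144/25 + 6241))) + 14333 = (11152 + (2 + √(156169/25))) + 14333 = (11152 + (2 + √156169/5)) + 14333 = (11154 + √156169/5) + 14333 = 25487 + √156169/5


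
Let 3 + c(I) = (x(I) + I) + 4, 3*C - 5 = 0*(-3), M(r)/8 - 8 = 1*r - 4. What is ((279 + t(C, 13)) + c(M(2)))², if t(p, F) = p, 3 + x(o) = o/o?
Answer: 966289/9 ≈ 1.0737e+5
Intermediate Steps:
M(r) = 32 + 8*r (M(r) = 64 + 8*(1*r - 4) = 64 + 8*(r - 4) = 64 + 8*(-4 + r) = 64 + (-32 + 8*r) = 32 + 8*r)
C = 5/3 (C = 5/3 + (0*(-3))/3 = 5/3 + (⅓)*0 = 5/3 + 0 = 5/3 ≈ 1.6667)
x(o) = -2 (x(o) = -3 + o/o = -3 + 1 = -2)
c(I) = -1 + I (c(I) = -3 + ((-2 + I) + 4) = -3 + (2 + I) = -1 + I)
((279 + t(C, 13)) + c(M(2)))² = ((279 + 5/3) + (-1 + (32 + 8*2)))² = (842/3 + (-1 + (32 + 16)))² = (842/3 + (-1 + 48))² = (842/3 + 47)² = (983/3)² = 966289/9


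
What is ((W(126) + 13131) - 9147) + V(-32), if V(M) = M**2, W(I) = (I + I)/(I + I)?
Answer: 5009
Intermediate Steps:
W(I) = 1 (W(I) = (2*I)/((2*I)) = (2*I)*(1/(2*I)) = 1)
((W(126) + 13131) - 9147) + V(-32) = ((1 + 13131) - 9147) + (-32)**2 = (13132 - 9147) + 1024 = 3985 + 1024 = 5009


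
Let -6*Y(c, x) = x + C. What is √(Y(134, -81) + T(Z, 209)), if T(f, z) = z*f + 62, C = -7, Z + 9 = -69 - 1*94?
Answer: I*√322842/3 ≈ 189.4*I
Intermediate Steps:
Z = -172 (Z = -9 + (-69 - 1*94) = -9 + (-69 - 94) = -9 - 163 = -172)
T(f, z) = 62 + f*z (T(f, z) = f*z + 62 = 62 + f*z)
Y(c, x) = 7/6 - x/6 (Y(c, x) = -(x - 7)/6 = -(-7 + x)/6 = 7/6 - x/6)
√(Y(134, -81) + T(Z, 209)) = √((7/6 - ⅙*(-81)) + (62 - 172*209)) = √((7/6 + 27/2) + (62 - 35948)) = √(44/3 - 35886) = √(-107614/3) = I*√322842/3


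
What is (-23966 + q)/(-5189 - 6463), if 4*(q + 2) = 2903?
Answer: 92969/46608 ≈ 1.9947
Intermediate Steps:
q = 2895/4 (q = -2 + (¼)*2903 = -2 + 2903/4 = 2895/4 ≈ 723.75)
(-23966 + q)/(-5189 - 6463) = (-23966 + 2895/4)/(-5189 - 6463) = -92969/4/(-11652) = -92969/4*(-1/11652) = 92969/46608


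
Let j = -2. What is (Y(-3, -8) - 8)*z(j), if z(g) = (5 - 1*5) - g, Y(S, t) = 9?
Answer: 2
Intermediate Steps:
z(g) = -g (z(g) = (5 - 5) - g = 0 - g = -g)
(Y(-3, -8) - 8)*z(j) = (9 - 8)*(-1*(-2)) = 1*2 = 2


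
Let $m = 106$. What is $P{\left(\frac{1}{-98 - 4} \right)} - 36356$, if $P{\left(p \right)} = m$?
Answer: $-36250$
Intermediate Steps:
$P{\left(p \right)} = 106$
$P{\left(\frac{1}{-98 - 4} \right)} - 36356 = 106 - 36356 = -36250$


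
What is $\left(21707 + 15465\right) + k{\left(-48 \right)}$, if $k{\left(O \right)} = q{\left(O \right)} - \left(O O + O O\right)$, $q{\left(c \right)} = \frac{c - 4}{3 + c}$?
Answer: $\frac{1465432}{45} \approx 32565.0$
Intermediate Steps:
$q{\left(c \right)} = \frac{-4 + c}{3 + c}$
$k{\left(O \right)} = - 2 O^{2} + \frac{-4 + O}{3 + O}$ ($k{\left(O \right)} = \frac{-4 + O}{3 + O} - \left(O O + O O\right) = \frac{-4 + O}{3 + O} - \left(O^{2} + O^{2}\right) = \frac{-4 + O}{3 + O} - 2 O^{2} = - 2 O^{2} + \frac{-4 + O}{3 + O}$)
$\left(21707 + 15465\right) + k{\left(-48 \right)} = \left(21707 + 15465\right) + \frac{-4 - 48 - 2 \left(-48\right)^{2} \left(3 - 48\right)}{3 - 48} = 37172 + \frac{-4 - 48 - 4608 \left(-45\right)}{-45} = 37172 - \frac{-4 - 48 + 207360}{45} = 37172 - \frac{207308}{45} = \frac{1465432}{45}$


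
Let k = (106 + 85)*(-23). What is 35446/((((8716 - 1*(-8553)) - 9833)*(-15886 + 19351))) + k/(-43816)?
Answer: 28685499439/282237915960 ≈ 0.10164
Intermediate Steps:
k = -4393 (k = 191*(-23) = -4393)
35446/((((8716 - 1*(-8553)) - 9833)*(-15886 + 19351))) + k/(-43816) = 35446/((((8716 - 1*(-8553)) - 9833)*(-15886 + 19351))) - 4393/(-43816) = 35446/((((8716 + 8553) - 9833)*3465)) - 4393*(-1/43816) = 35446/(((17269 - 9833)*3465)) + 4393/43816 = 35446/((7436*3465)) + 4393/43816 = 35446/25765740 + 4393/43816 = 35446*(1/25765740) + 4393/43816 = 17723/12882870 + 4393/43816 = 28685499439/282237915960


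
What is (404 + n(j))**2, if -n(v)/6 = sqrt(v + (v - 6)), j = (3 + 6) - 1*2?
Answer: 163504 - 9696*sqrt(2) ≈ 1.4979e+5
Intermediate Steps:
j = 7 (j = 9 - 2 = 7)
n(v) = -6*sqrt(-6 + 2*v) (n(v) = -6*sqrt(v + (v - 6)) = -6*sqrt(v + (-6 + v)) = -6*sqrt(-6 + 2*v))
(404 + n(j))**2 = (404 - 6*sqrt(-6 + 2*7))**2 = (404 - 6*sqrt(-6 + 14))**2 = (404 - 12*sqrt(2))**2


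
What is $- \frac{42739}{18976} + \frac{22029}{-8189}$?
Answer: $- \frac{768011975}{155394464} \approx -4.9423$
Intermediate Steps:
$- \frac{42739}{18976} + \frac{22029}{-8189} = \left(-42739\right) \frac{1}{18976} + 22029 \left(- \frac{1}{8189}\right) = - \frac{42739}{18976} - \frac{22029}{8189} = - \frac{768011975}{155394464}$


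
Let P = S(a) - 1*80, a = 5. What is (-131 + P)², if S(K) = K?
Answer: 42436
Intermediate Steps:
P = -75 (P = 5 - 1*80 = 5 - 80 = -75)
(-131 + P)² = (-131 - 75)² = (-206)² = 42436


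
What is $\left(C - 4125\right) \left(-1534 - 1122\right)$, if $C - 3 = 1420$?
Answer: $7176512$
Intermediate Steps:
$C = 1423$ ($C = 3 + 1420 = 1423$)
$\left(C - 4125\right) \left(-1534 - 1122\right) = \left(1423 - 4125\right) \left(-1534 - 1122\right) = \left(-2702\right) \left(-2656\right) = 7176512$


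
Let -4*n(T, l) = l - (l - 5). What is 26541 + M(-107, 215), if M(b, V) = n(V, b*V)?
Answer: 106159/4 ≈ 26540.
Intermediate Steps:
n(T, l) = -5/4 (n(T, l) = -(l - (l - 5))/4 = -(l - (-5 + l))/4 = -(l + (5 - l))/4 = -1/4*5 = -5/4)
M(b, V) = -5/4
26541 + M(-107, 215) = 26541 - 5/4 = 106159/4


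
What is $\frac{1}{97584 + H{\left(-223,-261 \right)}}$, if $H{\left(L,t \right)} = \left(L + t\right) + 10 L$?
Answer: $\frac{1}{94870} \approx 1.0541 \cdot 10^{-5}$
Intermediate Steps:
$H{\left(L,t \right)} = t + 11 L$
$\frac{1}{97584 + H{\left(-223,-261 \right)}} = \frac{1}{97584 + \left(-261 + 11 \left(-223\right)\right)} = \frac{1}{97584 - 2714} = \frac{1}{94870}$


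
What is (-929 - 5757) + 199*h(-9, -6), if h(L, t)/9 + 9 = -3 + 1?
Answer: -26387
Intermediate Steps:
h(L, t) = -99 (h(L, t) = -81 + 9*(-3 + 1) = -81 + 9*(-2) = -81 - 18 = -99)
(-929 - 5757) + 199*h(-9, -6) = (-929 - 5757) + 199*(-99) = -6686 - 19701 = -26387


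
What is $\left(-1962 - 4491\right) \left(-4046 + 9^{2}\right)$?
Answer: $25586145$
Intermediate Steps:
$\left(-1962 - 4491\right) \left(-4046 + 9^{2}\right) = - 6453 \left(-4046 + 81\right) = \left(-6453\right) \left(-3965\right) = 25586145$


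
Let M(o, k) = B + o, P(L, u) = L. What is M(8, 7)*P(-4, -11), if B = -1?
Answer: -28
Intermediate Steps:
M(o, k) = -1 + o
M(8, 7)*P(-4, -11) = (-1 + 8)*(-4) = 7*(-4) = -28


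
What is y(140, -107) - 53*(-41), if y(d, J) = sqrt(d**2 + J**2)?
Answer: 2173 + sqrt(31049) ≈ 2349.2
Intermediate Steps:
y(d, J) = sqrt(J**2 + d**2)
y(140, -107) - 53*(-41) = sqrt((-107)**2 + 140**2) - 53*(-41) = sqrt(11449 + 19600) + 2173 = sqrt(31049) + 2173 = 2173 + sqrt(31049)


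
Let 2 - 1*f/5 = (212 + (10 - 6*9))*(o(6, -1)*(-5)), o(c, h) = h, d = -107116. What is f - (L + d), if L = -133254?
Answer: 236180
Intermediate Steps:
f = -4190 (f = 10 - 5*(212 + (10 - 6*9))*(-1*(-5)) = 10 - 5*(212 + (10 - 54))*5 = 10 - 5*(212 - 44)*5 = 10 - 840*5 = 10 - 5*840 = 10 - 4200 = -4190)
f - (L + d) = -4190 - (-133254 - 107116) = -4190 - 1*(-240370) = -4190 + 240370 = 236180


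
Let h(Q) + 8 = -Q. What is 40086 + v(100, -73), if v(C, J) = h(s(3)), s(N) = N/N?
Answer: 40077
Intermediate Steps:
s(N) = 1
h(Q) = -8 - Q
v(C, J) = -9 (v(C, J) = -8 - 1*1 = -8 - 1 = -9)
40086 + v(100, -73) = 40086 - 9 = 40077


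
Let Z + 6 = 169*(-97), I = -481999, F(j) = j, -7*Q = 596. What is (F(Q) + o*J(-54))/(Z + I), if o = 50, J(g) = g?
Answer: 9748/1744393 ≈ 0.0055882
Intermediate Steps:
Q = -596/7 (Q = -⅐*596 = -596/7 ≈ -85.143)
Z = -16399 (Z = -6 + 169*(-97) = -6 - 16393 = -16399)
(F(Q) + o*J(-54))/(Z + I) = (-596/7 + 50*(-54))/(-16399 - 481999) = (-596/7 - 2700)/(-498398) = -19496/7*(-1/498398) = 9748/1744393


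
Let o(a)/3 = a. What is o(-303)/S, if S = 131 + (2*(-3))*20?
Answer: -909/11 ≈ -82.636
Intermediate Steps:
o(a) = 3*a
S = 11 (S = 131 - 6*20 = 131 - 120 = 11)
o(-303)/S = (3*(-303))/11 = -909*1/11 = -909/11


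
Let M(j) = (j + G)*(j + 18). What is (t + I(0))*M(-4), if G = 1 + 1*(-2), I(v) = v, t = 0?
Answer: 0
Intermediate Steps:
G = -1 (G = 1 - 2 = -1)
M(j) = (-1 + j)*(18 + j) (M(j) = (j - 1)*(j + 18) = (-1 + j)*(18 + j))
(t + I(0))*M(-4) = (0 + 0)*(-18 + (-4)² + 17*(-4)) = 0*(-18 + 16 - 68) = 0*(-70) = 0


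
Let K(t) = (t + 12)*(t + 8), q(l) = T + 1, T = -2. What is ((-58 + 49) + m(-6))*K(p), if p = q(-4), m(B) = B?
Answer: -1155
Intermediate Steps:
q(l) = -1 (q(l) = -2 + 1 = -1)
p = -1
K(t) = (8 + t)*(12 + t) (K(t) = (12 + t)*(8 + t) = (8 + t)*(12 + t))
((-58 + 49) + m(-6))*K(p) = ((-58 + 49) - 6)*(96 + (-1)² + 20*(-1)) = (-9 - 6)*(96 + 1 - 20) = -15*77 = -1155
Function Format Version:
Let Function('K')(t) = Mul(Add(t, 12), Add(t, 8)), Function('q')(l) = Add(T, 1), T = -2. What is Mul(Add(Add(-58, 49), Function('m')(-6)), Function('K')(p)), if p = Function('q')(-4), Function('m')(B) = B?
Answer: -1155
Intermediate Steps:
Function('q')(l) = -1 (Function('q')(l) = Add(-2, 1) = -1)
p = -1
Function('K')(t) = Mul(Add(8, t), Add(12, t)) (Function('K')(t) = Mul(Add(12, t), Add(8, t)) = Mul(Add(8, t), Add(12, t)))
Mul(Add(Add(-58, 49), Function('m')(-6)), Function('K')(p)) = Mul(Add(Add(-58, 49), -6), Add(96, Pow(-1, 2), Mul(20, -1))) = Mul(Add(-9, -6), Add(96, 1, -20)) = Mul(-15, 77) = -1155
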